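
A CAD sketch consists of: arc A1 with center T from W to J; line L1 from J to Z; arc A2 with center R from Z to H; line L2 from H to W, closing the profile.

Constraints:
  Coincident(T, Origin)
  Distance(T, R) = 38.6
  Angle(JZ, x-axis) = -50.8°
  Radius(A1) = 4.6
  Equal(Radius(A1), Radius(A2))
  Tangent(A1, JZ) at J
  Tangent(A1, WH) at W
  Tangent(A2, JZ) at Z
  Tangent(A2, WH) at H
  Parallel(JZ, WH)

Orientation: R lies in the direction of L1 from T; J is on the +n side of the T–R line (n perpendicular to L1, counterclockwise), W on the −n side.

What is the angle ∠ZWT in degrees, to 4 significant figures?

76.59°

Tangency of A1 to both parallel lines with radius 4.6 puts J and W at T ± 4.6·n: J = (3.565, 2.907), W = (-3.565, -2.907). Equal radii place Z and H the same way about R: Z = R + 4.6·n = (27.96, -27.01), H = R − 4.6·n = (20.83, -32.82). Then cos ∠ZWT = WZ·WT / (|WZ||WT|), giving 76.59°.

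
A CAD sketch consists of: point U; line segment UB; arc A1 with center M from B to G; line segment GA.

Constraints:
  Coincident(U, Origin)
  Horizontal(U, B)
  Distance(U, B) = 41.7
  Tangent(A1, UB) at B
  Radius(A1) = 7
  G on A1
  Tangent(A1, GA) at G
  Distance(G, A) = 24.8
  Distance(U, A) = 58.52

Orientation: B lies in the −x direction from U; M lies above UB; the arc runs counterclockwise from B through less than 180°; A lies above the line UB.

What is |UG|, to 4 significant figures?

37.40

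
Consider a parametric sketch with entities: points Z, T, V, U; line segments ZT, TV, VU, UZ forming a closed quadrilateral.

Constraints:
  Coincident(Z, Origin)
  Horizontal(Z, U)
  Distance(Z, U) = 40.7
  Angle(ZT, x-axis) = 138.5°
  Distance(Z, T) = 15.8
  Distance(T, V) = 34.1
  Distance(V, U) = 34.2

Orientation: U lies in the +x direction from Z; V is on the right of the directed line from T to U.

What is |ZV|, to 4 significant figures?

18.60

Z is at the origin; Z and U share the same y with |ZU| = 40.7 and U in +x, so U = (40.7, 0). ZT runs at 138.5° with |ZT| = 15.8, so T = (-11.83, 10.47). V is determined by |TV| = 34.1 and |VU| = 34.2 together: it lies at the intersection of circle(T, 34.1) and circle(U, 34.2). With |TU| = 53.57, the foot of the radical line on TU is 26.72 from T and the perpendicular offset is √(34.1² − 26.72²) = 21.19. Taking the right-of-TU solution: V = (10.23, -15.53).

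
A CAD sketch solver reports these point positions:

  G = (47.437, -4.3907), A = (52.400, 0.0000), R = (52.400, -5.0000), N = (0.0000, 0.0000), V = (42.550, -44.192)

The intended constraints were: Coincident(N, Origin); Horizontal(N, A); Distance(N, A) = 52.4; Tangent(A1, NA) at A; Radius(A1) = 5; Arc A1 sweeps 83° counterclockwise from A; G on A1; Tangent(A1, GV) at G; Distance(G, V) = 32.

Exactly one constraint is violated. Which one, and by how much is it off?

Distance(G, V) = 32 — off by 8.10.

N = (0.00, 0.00) ✓; N.y = 0.00, A.y = 0.00 ✓; |NA| = 52.40 ✓; ∠(RA, AN) = 90.00° ✓; |RA| = 5.000 ✓; bearing(R→G) − bearing(R→A) = 83.00° ✓; |RG| = 5.000 ✓; ∠(RG, GV) = 90.00° ✓; |GV| = 40.10 ✗.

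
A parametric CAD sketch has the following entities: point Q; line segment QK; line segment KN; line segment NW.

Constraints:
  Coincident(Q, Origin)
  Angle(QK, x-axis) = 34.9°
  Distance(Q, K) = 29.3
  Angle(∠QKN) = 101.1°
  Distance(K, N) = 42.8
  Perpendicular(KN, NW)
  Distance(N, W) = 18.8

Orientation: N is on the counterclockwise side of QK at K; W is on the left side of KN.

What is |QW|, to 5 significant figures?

49.453

Q is at the origin; QK runs at 34.9° with length 29.3, so K = 29.3·(cos 34.9°, sin 34.9°) = (24.030, 16.764). ∠QKN = 101.1°, so KN runs at 34.9° + (180° − 101.1°) = 113.80° from the x-axis; with |KN| = 42.8, N = K + 42.8·(cos 113.80°, sin 113.80°) = (6.7587, 55.924). The perpendicularity gives NW at right angles to KN; with |NW| = 18.8 on the left of KN, W = N + 18.8·(-0.91496, -0.40355) = (-10.443, 48.337). Then |QW| = |W − Q| = 49.453.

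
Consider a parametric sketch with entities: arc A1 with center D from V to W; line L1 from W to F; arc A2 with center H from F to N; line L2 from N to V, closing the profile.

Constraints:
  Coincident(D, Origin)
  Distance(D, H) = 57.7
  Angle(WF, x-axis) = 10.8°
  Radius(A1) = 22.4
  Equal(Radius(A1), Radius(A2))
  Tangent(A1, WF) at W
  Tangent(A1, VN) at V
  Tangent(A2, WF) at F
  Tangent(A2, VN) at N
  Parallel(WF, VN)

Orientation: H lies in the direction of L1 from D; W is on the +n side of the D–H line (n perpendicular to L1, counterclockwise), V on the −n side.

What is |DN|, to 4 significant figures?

61.90

The slot axis is L1's direction at 10.8°, so u = (cos 10.8°, sin 10.8°) = (0.9823, 0.1874) and n = (−sin 10.8°, cos 10.8°) = (-0.1874, 0.9823). D is at the origin and H lies 57.7 along u from D, so H = 57.7·u = (56.68, 10.81). Tangency of A1 to both parallel lines with radius 22.4 puts W and V at D ± 22.4·n: W = (-4.197, 22.00), V = (4.197, -22.00). Equal radii place F and N the same way about H: F = H + 22.4·n = (52.48, 32.82), N = H − 22.4·n = (60.88, -11.19). Then |DN| = |N − D| = 61.90.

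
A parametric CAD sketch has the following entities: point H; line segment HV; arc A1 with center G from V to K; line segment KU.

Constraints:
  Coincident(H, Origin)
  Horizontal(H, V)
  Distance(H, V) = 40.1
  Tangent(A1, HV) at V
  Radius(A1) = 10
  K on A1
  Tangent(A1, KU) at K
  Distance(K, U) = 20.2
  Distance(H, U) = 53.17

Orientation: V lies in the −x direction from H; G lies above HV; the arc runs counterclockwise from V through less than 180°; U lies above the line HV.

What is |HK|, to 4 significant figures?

35.05

Checks: |GK| = 10.00 ✓; ∠(GK, KU) = 90.00° ✓; |KU| = 20.20 ✓; |HU| = 53.17 ✓.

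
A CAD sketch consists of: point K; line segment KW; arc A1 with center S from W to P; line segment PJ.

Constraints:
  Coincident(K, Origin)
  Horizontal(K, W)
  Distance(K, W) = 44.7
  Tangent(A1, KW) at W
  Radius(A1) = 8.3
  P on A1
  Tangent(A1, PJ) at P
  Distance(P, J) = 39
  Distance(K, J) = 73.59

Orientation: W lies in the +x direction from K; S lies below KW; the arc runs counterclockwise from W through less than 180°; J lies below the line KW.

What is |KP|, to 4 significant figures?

39.58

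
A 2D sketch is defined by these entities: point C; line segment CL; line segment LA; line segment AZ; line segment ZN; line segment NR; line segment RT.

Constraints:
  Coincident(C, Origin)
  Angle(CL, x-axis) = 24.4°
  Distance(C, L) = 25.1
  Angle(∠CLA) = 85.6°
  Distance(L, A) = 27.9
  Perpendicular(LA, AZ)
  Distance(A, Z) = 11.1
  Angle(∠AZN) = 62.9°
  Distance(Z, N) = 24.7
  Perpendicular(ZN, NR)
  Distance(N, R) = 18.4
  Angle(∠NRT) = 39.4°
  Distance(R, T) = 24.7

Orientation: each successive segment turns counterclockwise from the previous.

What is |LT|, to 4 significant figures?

20.98

ZN ⟂ NR, so NR runs at 55.90°; with |NR| = 18.4, R = (30.46, 30.86). ∠NRT = 39.4° gives RT at -163.5° from the x-axis; with |RT| = 24.7, T = (6.776, 23.84). Then |LT| = |T − L| = 20.98.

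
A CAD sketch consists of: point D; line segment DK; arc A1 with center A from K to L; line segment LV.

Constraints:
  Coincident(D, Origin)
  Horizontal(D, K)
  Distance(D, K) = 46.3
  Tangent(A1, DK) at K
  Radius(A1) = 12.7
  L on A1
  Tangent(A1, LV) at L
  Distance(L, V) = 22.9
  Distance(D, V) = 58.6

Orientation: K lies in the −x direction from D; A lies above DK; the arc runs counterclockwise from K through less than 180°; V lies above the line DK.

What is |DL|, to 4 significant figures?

39.00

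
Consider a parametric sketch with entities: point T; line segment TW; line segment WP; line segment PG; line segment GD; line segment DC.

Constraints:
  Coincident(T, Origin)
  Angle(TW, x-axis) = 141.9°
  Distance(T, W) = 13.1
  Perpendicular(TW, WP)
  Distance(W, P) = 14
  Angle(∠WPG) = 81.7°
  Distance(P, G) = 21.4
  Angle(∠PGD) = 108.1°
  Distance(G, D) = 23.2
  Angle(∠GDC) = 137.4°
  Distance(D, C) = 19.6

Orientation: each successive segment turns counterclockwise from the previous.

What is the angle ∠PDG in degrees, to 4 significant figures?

34.27°

T is at the origin; TW runs at 141.9° with length 13.1, so W = (-10.31, 8.083). TW is perpendicular to WP, so WP runs at -128.1°; with |WP| = 14.0, P = (-18.95, -2.934). ∠WPG = 81.7° gives PG at -29.80° from the x-axis; with |PG| = 21.4, G = (-0.3772, -13.57). ∠PGD = 108.1° gives GD at 42.10° from the x-axis; with |GD| = 23.2, D = (16.84, 1.985). Then cos ∠PDG = DP·DG / (|DP||DG|), giving 34.27°.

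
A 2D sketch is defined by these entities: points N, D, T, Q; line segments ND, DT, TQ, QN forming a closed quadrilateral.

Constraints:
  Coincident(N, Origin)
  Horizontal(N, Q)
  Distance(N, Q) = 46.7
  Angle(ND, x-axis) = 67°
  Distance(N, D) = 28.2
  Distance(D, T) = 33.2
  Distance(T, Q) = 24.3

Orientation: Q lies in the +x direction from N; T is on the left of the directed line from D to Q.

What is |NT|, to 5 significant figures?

50.350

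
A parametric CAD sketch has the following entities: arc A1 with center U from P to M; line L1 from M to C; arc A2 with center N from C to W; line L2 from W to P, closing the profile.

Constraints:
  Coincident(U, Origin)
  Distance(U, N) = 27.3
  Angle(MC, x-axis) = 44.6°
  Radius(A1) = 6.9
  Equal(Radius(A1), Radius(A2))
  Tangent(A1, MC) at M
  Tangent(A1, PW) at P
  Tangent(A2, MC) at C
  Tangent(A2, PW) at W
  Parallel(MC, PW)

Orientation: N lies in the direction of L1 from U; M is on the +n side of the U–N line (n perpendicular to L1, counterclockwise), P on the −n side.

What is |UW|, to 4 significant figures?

28.16

The slot axis is L1's direction at 44.6°, so u = (cos 44.6°, sin 44.6°) = (0.7120, 0.7022) and n = (−sin 44.6°, cos 44.6°) = (-0.7022, 0.7120). U is at the origin and N lies 27.3 along u from U, so N = 27.3·u = (19.44, 19.17). Tangency of A1 to both parallel lines with radius 6.9 puts M and P at U ± 6.9·n: M = (-4.845, 4.913), P = (4.845, -4.913). Equal radii place C and W the same way about N: C = N + 6.9·n = (14.59, 24.08), W = N − 6.9·n = (24.28, 14.26). Then |UW| = |W − U| = 28.16.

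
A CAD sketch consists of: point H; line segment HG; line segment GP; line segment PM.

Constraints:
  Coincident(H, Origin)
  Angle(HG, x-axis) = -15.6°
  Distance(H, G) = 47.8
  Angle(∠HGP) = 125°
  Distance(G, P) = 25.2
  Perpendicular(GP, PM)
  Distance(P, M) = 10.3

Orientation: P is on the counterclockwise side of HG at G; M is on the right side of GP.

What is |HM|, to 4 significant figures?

72.21

∠HGP = 125.0°, so GP runs at -15.6° + (180° − 125.0°) = 39.40° from the x-axis; with |GP| = 25.2, P = G + 25.2·(cos 39.40°, sin 39.40°) = (65.51, 3.141). GP is perpendicular to PM; with |PM| = 10.3 on the right of GP, M = P + 10.3·(0.6347, -0.7727) = (72.05, -4.818). Then |HM| = |M − H| = 72.21.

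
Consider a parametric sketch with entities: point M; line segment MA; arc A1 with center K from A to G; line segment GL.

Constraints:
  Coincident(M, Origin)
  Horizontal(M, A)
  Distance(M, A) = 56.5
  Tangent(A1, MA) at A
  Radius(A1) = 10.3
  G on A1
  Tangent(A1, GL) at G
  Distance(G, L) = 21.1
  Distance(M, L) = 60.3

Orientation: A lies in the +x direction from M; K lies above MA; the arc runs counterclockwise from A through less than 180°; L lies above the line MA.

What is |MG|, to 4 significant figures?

66.51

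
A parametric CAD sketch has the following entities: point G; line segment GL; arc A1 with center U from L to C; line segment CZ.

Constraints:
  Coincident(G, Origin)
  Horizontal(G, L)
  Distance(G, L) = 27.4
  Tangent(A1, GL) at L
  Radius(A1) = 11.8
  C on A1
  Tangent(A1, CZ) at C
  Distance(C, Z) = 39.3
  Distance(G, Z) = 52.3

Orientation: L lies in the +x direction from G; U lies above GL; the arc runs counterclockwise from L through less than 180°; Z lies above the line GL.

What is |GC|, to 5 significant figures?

41.418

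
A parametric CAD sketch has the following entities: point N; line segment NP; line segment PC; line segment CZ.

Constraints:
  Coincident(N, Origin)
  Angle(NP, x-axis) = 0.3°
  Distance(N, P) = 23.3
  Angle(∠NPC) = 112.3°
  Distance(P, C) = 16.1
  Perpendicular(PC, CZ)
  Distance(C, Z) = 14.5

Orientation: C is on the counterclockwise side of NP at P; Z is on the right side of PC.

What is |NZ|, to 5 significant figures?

43.843

N is at the origin; NP runs at 0.3° with length 23.3, so P = 23.3·(cos 0.3°, sin 0.3°) = (23.300, 0.12200). ∠NPC = 112.3°, so PC runs at 0.3° + (180° − 112.3°) = 68.000° from the x-axis; with |PC| = 16.1, C = P + 16.1·(cos 68.000°, sin 68.000°) = (29.331, 15.050). PC is perpendicular to CZ; with |CZ| = 14.5 on the right of PC, Z = C + 14.5·(0.92718, -0.37461) = (42.775, 9.6179). Then |NZ| = |Z − N| = 43.843.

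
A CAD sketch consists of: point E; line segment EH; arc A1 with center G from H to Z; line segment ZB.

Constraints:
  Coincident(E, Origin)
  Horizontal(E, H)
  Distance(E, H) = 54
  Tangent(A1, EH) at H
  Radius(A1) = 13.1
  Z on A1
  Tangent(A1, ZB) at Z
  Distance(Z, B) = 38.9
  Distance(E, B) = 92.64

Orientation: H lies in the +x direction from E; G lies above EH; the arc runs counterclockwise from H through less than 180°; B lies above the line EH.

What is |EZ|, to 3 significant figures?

66.4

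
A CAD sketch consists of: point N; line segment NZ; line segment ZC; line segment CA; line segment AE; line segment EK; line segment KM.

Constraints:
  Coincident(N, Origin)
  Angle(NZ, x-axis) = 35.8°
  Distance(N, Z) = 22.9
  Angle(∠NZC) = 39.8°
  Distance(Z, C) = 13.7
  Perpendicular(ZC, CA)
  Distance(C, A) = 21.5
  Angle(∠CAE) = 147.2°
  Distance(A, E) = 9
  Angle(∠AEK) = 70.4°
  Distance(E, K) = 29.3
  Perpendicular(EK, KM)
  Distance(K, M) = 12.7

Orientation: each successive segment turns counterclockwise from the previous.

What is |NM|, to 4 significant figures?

23.43

N is at the origin; NZ runs at 35.8° with length 22.9, so Z = (18.57, 13.40). ∠NZC = 39.8° gives ZC at 176.0° from the x-axis; with |ZC| = 13.7, C = (4.907, 14.35). The perpendicularity gives CA at right angles to ZC, so CA runs at -94.00°; with |CA| = 21.5, A = (3.407, -7.096). ∠CAE = 147.2° gives AE at -61.20° from the x-axis; with |AE| = 9.0, E = (7.743, -14.98). ∠AEK = 70.4° gives EK at 48.40° from the x-axis; with |EK| = 29.3, K = (27.20, 6.927). EK ⟂ KM, so KM runs at 138.4°; with |KM| = 12.7, M = (17.70, 15.36). Then |NM| = |M − N| = 23.43.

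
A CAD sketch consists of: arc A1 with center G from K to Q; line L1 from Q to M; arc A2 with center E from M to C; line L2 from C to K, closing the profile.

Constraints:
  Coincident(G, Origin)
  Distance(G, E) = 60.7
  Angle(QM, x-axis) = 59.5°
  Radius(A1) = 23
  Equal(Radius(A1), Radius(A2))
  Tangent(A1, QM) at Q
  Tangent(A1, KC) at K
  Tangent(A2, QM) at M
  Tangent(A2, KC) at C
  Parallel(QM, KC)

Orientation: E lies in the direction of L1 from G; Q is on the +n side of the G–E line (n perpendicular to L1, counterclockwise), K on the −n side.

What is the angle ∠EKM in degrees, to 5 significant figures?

16.403°

The slot axis is L1's direction at 59.5°, so u = (cos 59.5°, sin 59.5°) = (0.50754, 0.86163) and n = (−sin 59.5°, cos 59.5°) = (-0.86163, 0.50754). G is at the origin and E lies 60.7 along u from G, so E = 60.7·u = (30.808, 52.301). Tangency of A1 to both parallel lines with radius 23.0 puts Q and K at G ± 23.0·n: Q = (-19.817, 11.673), K = (19.817, -11.673). Equal radii place M and C the same way about E: M = E + 23.0·n = (10.990, 63.974), C = E − 23.0·n = (50.625, 40.628). Then cos ∠EKM = KE·KM / (|KE||KM|), giving 16.403°.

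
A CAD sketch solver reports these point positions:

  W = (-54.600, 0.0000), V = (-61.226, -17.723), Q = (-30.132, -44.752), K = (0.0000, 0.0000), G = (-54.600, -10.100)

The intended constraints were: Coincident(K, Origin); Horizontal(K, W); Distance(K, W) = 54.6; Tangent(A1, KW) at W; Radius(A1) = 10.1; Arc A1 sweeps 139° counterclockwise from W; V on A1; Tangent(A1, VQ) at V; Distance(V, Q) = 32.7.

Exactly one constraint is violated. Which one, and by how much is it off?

Distance(V, Q) = 32.7 — off by 8.50.

K = (0.00, 0.00) ✓; K.y = 0.00, W.y = 0.00 ✓; |KW| = 54.60 ✓; ∠(GW, WK) = 90.00° ✓; |GW| = 10.10 ✓; bearing(G→V) − bearing(G→W) = 139.0° ✓; |GV| = 10.10 ✓; ∠(GV, VQ) = 90.00° ✓; |VQ| = 41.20 ✗.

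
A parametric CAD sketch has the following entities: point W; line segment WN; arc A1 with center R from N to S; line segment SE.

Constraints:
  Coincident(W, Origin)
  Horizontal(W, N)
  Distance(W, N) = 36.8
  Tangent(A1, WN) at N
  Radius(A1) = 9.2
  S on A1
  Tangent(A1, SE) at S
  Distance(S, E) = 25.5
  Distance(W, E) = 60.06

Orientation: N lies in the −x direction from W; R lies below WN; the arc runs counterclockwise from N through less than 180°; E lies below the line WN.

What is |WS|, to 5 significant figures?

46.469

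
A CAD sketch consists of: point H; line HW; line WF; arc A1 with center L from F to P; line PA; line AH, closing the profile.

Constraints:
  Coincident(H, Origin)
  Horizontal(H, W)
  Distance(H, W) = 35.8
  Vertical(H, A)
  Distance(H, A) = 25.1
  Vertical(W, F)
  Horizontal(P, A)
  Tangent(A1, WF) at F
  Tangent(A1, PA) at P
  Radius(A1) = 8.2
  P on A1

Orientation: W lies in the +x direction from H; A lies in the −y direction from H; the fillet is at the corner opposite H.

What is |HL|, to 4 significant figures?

32.36

H and A share the same x with |HA| = 25.1 and A on the −y side, so A = (0.000, -25.10). The virtual corner opposite H is at (35.80, -25.10). Tangency of A1 to WF means the radius LF is perpendicular to WF and since A1 is tangent to PA there, LP ⟂ PA, with radius 8.2, so the center L sits 8.2 in from both sides at L = (27.60, -16.90). Then |HL| = |L − H| = 32.36.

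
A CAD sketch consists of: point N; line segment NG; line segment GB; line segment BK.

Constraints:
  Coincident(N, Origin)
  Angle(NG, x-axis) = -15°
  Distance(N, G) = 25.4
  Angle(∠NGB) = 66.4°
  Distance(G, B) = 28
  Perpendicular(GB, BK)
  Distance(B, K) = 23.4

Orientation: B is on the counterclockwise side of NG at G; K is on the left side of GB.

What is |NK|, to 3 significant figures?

17.8

∠NGB = 66.4°, so GB runs at -15.0° + (180° − 66.4°) = 98.6° from the x-axis; with |GB| = 28.0, B = G + 28.0·(cos 98.6°, sin 98.6°) = (20.3, 21.1). GB is perpendicular to BK; with |BK| = 23.4 on the left of GB, K = B + 23.4·(-0.989, -0.150) = (-2.79, 17.6). Then |NK| = |K − N| = 17.8.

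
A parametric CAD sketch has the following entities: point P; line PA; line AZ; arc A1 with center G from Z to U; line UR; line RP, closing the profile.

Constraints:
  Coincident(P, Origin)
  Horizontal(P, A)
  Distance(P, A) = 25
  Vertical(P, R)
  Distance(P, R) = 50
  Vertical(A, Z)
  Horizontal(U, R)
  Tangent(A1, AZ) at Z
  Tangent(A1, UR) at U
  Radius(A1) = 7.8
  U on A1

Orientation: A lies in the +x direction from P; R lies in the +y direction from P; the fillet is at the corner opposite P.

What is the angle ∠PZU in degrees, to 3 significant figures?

104°

The virtual corner opposite P is at (25.0, 50.0). A1 meets AZ tangentially, so GZ is at right angles to AZ and tangency of A1 to UR means the radius GU is perpendicular to UR, with radius 7.8, so the center G sits 7.8 in from both sides at G = (17.2, 42.2). That places the tangent points at Z = (25.0, 42.2) on AZ and U = (17.2, 50.0) on UR. Then cos ∠PZU = ZP·ZU / (|ZP||ZU|), giving 104°.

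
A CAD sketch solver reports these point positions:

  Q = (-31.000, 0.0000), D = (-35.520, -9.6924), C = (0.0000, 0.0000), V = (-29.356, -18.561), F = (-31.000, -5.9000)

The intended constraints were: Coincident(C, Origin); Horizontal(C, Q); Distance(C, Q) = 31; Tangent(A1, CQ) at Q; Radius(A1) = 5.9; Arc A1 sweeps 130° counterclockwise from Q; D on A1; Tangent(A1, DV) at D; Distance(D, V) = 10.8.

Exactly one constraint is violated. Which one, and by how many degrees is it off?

Tangent(A1, DV) at D — off by 5.20°.

C = (0.00, 0.00) ✓; C.y = 0.00, Q.y = 0.00 ✓; |CQ| = 31.00 ✓; ∠(FQ, QC) = 90.00° ✓; |FQ| = 5.900 ✓; bearing(F→D) − bearing(F→Q) = 130.0° ✓; |FD| = 5.900 ✓; ∠(FD, DV) = 95.20° ✗; |DV| = 10.80 ✓.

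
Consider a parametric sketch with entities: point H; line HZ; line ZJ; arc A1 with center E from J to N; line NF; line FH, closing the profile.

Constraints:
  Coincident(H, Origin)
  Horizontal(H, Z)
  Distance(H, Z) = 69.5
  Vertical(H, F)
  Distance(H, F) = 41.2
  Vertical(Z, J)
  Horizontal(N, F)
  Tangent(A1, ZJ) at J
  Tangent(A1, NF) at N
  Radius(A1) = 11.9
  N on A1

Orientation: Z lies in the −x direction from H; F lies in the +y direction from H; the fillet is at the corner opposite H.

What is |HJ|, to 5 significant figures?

75.424

The virtual corner opposite H is at (-69.500, 41.200). Tangency of A1 to ZJ means the radius EJ is perpendicular to ZJ and since A1 is tangent to NF there, EN ⟂ NF, with radius 11.9, so the center E sits 11.9 in from both sides at E = (-57.600, 29.300). That places the tangent points at J = (-69.500, 29.300) on ZJ and N = (-57.600, 41.200) on NF. Then |HJ| = |J − H| = 75.424.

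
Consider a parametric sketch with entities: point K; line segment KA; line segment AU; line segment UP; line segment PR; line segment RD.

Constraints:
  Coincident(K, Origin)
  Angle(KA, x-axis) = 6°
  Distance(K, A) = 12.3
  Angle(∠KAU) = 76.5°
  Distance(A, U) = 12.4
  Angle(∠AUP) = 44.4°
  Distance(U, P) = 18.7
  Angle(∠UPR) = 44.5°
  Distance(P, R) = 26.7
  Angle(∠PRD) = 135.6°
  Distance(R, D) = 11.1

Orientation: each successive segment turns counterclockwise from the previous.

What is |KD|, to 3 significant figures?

33.7

K is at the origin; KA runs at 6.0° with length 12.3, so A = (12.2, 1.29). ∠KAU = 76.5° gives AU at 110° from the x-axis; with |AU| = 12.4, U = (8.09, 13.0). ∠AUP = 44.4° gives UP at -115° from the x-axis; with |UP| = 18.7, P = (0.220, -3.99). ∠UPR = 44.5° gives PR at 20.6° from the x-axis; with |PR| = 26.7, R = (25.2, 5.41). ∠PRD = 135.6° gives RD at 65.0° from the x-axis; with |RD| = 11.1, D = (29.9, 15.5). Then |KD| = |D − K| = 33.7.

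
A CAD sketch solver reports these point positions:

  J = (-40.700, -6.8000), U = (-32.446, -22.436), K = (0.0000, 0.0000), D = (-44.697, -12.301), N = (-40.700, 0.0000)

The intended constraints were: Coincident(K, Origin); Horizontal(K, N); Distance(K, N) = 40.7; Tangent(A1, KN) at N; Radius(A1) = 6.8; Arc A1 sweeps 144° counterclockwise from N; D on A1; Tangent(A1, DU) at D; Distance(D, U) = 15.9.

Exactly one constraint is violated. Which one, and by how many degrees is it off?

Tangent(A1, DU) at D — off by 3.60°.

K = (0.00, 0.00) ✓; K.y = 0.00, N.y = 0.00 ✓; |KN| = 40.70 ✓; ∠(JN, NK) = 90.00° ✓; |JN| = 6.800 ✓; bearing(J→D) − bearing(J→N) = 144.0° ✓; |JD| = 6.800 ✓; ∠(JD, DU) = 93.60° ✗; |DU| = 15.90 ✓.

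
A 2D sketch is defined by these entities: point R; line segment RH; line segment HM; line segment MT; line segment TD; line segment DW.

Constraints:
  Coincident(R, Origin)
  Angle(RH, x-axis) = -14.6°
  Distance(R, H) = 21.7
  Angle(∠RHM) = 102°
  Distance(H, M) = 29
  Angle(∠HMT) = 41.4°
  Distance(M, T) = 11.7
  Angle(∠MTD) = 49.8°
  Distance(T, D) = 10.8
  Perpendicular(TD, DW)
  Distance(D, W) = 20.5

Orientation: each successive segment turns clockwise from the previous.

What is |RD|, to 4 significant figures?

34.50

∠HMT = 41.4° gives MT at 128.8° from the x-axis; with |MT| = 11.7, T = (12.35, -25.32). ∠MTD = 49.8° gives TD at -1.400° from the x-axis; with |TD| = 10.8, D = (23.15, -25.59). Then |RD| = |D − R| = 34.50.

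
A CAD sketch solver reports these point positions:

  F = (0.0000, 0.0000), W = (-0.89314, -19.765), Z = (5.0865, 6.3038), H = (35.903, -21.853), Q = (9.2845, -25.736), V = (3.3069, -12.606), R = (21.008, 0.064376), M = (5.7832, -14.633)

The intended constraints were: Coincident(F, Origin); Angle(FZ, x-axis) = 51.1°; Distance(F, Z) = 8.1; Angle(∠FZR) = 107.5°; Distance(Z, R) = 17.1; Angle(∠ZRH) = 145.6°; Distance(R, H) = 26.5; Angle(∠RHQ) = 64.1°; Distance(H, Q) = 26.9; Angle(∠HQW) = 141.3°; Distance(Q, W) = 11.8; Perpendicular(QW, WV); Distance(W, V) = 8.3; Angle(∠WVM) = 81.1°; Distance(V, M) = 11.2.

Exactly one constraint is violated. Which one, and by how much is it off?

Distance(V, M) = 11.2 — off by 8.00.

F = (0.00, 0.00) ✓; FZ at 51.10° ✓; |FZ| = 8.100 ✓; ∠FZR = 107.5° ✓; |ZR| = 17.10 ✓; ∠ZRH = 145.6° ✓; |RH| = 26.50 ✓; ∠RHQ = 64.10° ✓; |HQ| = 26.90 ✓; ∠HQW = 141.3° ✓; |QW| = 11.80 ✓; ∠(QW, WV) = 90.00° ✓; |WV| = 8.300 ✓; ∠WVM = 81.10° ✓; |VM| = 3.200 ✗.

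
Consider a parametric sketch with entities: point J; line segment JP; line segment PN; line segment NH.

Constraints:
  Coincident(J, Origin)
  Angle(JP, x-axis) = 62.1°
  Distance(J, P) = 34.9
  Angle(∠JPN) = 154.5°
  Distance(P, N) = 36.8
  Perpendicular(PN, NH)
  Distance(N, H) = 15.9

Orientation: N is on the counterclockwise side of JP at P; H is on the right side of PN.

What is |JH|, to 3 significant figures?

75.0

J is at the origin; JP runs at 62.1° with length 34.9, so P = 34.9·(cos 62.1°, sin 62.1°) = (16.3, 30.8). ∠JPN = 154.5°, so PN runs at 62.1° + (180° − 154.5°) = 87.6° from the x-axis; with |PN| = 36.8, N = P + 36.8·(cos 87.6°, sin 87.6°) = (17.9, 67.6). PN ⟂ NH; with |NH| = 15.9 on the right of PN, H = N + 15.9·(0.999, -0.0419) = (33.8, 66.9). Then |JH| = |H − J| = 75.0.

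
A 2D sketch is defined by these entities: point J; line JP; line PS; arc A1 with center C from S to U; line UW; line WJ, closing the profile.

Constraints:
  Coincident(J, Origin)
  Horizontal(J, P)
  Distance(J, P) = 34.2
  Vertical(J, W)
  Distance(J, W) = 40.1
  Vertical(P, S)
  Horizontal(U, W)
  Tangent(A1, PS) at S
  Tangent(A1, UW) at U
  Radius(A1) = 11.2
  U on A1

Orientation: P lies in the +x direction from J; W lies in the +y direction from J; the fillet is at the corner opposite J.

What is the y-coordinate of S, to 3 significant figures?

28.9

J is at the origin; J and P share the same y with |JP| = 34.2 and P on the +x side, so P = (34.2, 0.00). JW is vertical with |JW| = 40.1 and W on the +y side, so W = (0.00, 40.1). The virtual corner opposite J is at (34.2, 40.1). Since A1 is tangent to PS there, CS ⟂ PS and tangency of A1 to UW means the radius CU is perpendicular to UW, with radius 11.2, so the center C sits 11.2 in from both sides at C = (23.0, 28.9). That places the tangent points at S = (34.2, 28.9) on PS and U = (23.0, 40.1) on UW. So S.y = 28.9.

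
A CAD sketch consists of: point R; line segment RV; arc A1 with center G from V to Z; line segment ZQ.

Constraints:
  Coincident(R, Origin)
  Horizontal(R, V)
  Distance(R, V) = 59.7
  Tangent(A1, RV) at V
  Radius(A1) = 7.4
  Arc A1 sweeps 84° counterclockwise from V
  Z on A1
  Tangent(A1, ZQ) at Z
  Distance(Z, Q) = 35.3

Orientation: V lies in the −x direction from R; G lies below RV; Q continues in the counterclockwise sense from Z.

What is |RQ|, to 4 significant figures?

82.14

R is at the origin; R and V share the same y with |RV| = 59.7 and V on the −x side, so V = (-59.70, 0.000). Tangency of A1 to RV means the radius GV is perpendicular to RV, so G = V + (0, -7.4) = (-59.70, -7.400). On A1, V sits at bearing 90° from G; an 84° counterclockwise sweep puts Z at bearing 174°, so Z = G + 7.4·(cos 174°, sin 174°) = (-67.06, -6.626). The tangent condition forces GZ to be normal to ZQ, so ZQ runs along (−sin 174°, cos 174°); with |ZQ| = 35.3, Q = (-70.75, -41.73). Then |RQ| = |Q − R| = 82.14.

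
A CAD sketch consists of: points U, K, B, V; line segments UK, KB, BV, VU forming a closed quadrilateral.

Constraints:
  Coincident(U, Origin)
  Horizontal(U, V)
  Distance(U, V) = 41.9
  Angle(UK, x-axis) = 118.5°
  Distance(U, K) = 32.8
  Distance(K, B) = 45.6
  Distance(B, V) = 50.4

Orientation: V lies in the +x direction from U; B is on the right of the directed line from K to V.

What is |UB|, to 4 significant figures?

16.84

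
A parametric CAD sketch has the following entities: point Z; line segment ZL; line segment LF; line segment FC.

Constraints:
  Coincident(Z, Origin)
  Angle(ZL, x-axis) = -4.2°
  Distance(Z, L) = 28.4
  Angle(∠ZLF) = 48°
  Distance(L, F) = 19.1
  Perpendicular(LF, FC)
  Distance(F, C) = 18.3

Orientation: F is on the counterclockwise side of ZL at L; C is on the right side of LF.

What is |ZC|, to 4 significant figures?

39.41

∠ZLF = 48.0°, so LF runs at -4.2° + (180° − 48.0°) = 127.8° from the x-axis; with |LF| = 19.1, F = L + 19.1·(cos 127.8°, sin 127.8°) = (16.62, 13.01). LF ⟂ FC; with |FC| = 18.3 on the right of LF, C = F + 18.3·(0.7902, 0.6129) = (31.08, 24.23). Then |ZC| = |C − Z| = 39.41.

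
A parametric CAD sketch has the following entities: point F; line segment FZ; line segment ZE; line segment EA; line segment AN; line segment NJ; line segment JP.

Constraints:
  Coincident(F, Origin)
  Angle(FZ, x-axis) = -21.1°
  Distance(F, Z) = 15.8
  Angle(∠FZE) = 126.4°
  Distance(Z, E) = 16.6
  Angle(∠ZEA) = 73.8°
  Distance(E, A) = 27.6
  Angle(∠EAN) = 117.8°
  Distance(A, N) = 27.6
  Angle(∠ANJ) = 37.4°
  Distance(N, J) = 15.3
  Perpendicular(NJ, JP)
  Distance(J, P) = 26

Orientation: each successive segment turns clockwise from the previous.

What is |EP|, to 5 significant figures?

37.906

∠ANJ = 37.4° gives NJ at -25.700° from the x-axis; with |NJ| = 15.3, J = (-7.1764, -3.2875). NJ ⟂ JP, so JP runs at -115.70°; with |JP| = 26.0, P = (-18.451, -26.715). Then |EP| = |P − E| = 37.906.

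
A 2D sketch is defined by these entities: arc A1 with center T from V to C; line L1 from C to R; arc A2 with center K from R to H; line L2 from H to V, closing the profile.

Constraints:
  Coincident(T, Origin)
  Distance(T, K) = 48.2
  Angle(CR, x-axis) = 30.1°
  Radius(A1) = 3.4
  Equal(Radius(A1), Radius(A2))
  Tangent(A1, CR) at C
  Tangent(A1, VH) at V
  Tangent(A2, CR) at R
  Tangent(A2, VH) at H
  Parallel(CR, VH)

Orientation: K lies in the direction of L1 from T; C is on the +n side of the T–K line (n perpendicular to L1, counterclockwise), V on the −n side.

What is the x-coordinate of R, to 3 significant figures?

40.0

The slot axis is L1's direction at 30.1°, so u = (cos 30.1°, sin 30.1°) = (0.865, 0.502) and n = (−sin 30.1°, cos 30.1°) = (-0.502, 0.865). T is at the origin and K lies 48.2 along u from T, so K = 48.2·u = (41.7, 24.2). Tangency of A1 to both parallel lines with radius 3.4 puts C and V at T ± 3.4·n: C = (-1.71, 2.94), V = (1.71, -2.94). Equal radii place R and H the same way about K: R = K + 3.4·n = (40.0, 27.1), H = K − 3.4·n = (43.4, 21.2). So R.x = 40.0.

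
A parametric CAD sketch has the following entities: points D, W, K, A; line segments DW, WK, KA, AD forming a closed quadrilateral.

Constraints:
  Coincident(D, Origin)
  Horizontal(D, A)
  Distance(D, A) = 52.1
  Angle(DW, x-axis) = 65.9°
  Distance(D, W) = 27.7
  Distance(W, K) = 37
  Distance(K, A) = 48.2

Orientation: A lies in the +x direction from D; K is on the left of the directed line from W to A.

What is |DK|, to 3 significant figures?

62.5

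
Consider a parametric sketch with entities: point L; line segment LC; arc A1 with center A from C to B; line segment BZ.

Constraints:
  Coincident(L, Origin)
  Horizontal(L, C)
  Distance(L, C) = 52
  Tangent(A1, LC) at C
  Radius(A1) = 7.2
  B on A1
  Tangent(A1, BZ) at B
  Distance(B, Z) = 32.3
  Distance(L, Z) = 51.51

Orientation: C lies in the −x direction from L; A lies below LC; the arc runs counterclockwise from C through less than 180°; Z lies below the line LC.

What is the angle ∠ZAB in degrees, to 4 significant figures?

77.43°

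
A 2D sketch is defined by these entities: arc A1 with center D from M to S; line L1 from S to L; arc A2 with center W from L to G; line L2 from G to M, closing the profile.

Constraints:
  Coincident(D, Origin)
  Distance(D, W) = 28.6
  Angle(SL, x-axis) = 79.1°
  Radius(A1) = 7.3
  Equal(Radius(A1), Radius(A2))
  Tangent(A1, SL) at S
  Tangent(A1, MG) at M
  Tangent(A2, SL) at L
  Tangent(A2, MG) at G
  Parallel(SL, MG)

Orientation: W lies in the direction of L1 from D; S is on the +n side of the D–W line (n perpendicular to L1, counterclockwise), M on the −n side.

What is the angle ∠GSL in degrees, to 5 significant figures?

27.044°

The slot axis is L1's direction at 79.1°, so u = (cos 79.1°, sin 79.1°) = (0.18910, 0.98196) and n = (−sin 79.1°, cos 79.1°) = (-0.98196, 0.18910). D is at the origin and W lies 28.6 along u from D, so W = 28.6·u = (5.4081, 28.084). Tangency of A1 to both parallel lines with radius 7.3 puts S and M at D ± 7.3·n: S = (-7.1683, 1.3804), M = (7.1683, -1.3804). Equal radii place L and G the same way about W: L = W + 7.3·n = (-1.7602, 29.464), G = W − 7.3·n = (12.576, 26.704). Then cos ∠GSL = SG·SL / (|SG||SL|), giving 27.044°.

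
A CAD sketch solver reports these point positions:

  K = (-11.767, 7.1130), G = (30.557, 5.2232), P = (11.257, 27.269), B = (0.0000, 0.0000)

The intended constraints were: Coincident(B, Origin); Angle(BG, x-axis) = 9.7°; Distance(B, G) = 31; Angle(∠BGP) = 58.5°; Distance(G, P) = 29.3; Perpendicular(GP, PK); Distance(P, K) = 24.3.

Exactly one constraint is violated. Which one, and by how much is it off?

Distance(P, K) = 24.3 — off by 6.30.

B = (0.00, 0.00) ✓; BG at 9.700° ✓; |BG| = 31.00 ✓; ∠BGP = 58.50° ✓; |GP| = 29.30 ✓; ∠(GP, PK) = 90.00° ✓; |PK| = 30.60 ✗.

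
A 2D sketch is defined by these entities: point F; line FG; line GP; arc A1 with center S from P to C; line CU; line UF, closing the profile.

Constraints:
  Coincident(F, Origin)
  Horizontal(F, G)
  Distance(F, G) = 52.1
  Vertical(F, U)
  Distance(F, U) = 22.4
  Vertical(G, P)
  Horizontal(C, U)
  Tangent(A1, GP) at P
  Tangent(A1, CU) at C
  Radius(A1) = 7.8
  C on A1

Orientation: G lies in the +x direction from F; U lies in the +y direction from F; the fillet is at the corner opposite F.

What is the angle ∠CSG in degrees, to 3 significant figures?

152°

F is at the origin; FG is horizontal with |FG| = 52.1 and G on the +x side, so G = (52.1, 0.00). FU is vertical with |FU| = 22.4 and U on the +y side, so U = (0.00, 22.4). The virtual corner opposite F is at (52.1, 22.4). Since A1 is tangent to GP there, SP ⟂ GP and A1 meets CU tangentially, so SC is at right angles to CU, with radius 7.8, so the center S sits 7.8 in from both sides at S = (44.3, 14.6). That places the tangent points at P = (52.1, 14.6) on GP and C = (44.3, 22.4) on CU. Then cos ∠CSG = SC·SG / (|SC||SG|), giving 152°.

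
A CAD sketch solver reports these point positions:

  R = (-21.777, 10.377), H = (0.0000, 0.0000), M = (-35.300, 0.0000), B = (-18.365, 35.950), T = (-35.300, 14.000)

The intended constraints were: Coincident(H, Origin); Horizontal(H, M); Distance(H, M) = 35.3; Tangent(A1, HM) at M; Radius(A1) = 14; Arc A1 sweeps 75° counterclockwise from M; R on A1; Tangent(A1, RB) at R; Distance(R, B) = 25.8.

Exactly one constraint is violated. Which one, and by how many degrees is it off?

Tangent(A1, RB) at R — off by 7.40°.

H = (0.00, 0.00) ✓; H.y = 0.00, M.y = 0.00 ✓; |HM| = 35.30 ✓; ∠(TM, MH) = 90.00° ✓; |TM| = 14.00 ✓; bearing(T→R) − bearing(T→M) = 75.00° ✓; |TR| = 14.00 ✓; ∠(TR, RB) = 82.60° ✗; |RB| = 25.80 ✓.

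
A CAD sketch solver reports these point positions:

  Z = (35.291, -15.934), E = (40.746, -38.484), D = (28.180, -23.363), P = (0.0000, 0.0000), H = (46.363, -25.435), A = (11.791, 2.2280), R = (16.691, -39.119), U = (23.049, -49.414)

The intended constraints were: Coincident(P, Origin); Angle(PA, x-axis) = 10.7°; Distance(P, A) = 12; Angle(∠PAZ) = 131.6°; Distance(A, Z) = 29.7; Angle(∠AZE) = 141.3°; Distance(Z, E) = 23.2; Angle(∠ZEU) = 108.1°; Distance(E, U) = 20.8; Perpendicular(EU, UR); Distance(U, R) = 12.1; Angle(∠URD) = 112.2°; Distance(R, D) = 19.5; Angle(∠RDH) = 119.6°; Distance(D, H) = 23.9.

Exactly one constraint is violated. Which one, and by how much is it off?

Distance(D, H) = 23.9 — off by 5.60.

P = (0.00, 0.00) ✓; PA at 10.70° ✓; |PA| = 12.00 ✓; ∠PAZ = 131.6° ✓; |AZ| = 29.70 ✓; ∠AZE = 141.3° ✓; |ZE| = 23.20 ✓; ∠ZEU = 108.1° ✓; |EU| = 20.80 ✓; ∠(EU, UR) = 90.00° ✓; |UR| = 12.10 ✓; ∠URD = 112.2° ✓; |RD| = 19.50 ✓; ∠RDH = 119.6° ✓; |DH| = 18.30 ✗.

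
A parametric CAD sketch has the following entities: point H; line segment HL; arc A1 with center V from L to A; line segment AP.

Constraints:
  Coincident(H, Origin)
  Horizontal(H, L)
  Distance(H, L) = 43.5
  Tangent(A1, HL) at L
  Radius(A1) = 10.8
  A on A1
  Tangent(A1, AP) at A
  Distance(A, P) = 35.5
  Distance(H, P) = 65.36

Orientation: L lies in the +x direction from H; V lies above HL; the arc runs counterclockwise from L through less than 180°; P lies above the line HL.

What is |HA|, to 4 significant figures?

55.62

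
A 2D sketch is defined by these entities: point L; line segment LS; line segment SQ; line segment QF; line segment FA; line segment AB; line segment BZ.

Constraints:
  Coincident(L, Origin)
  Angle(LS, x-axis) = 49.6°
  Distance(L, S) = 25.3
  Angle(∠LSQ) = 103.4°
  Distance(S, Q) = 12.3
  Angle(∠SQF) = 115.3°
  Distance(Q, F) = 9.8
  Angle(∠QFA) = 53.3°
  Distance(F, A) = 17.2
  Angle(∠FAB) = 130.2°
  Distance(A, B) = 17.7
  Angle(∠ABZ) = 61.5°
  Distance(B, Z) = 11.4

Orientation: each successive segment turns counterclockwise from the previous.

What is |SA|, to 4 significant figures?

5.473

L is at the origin; LS runs at 49.6° with length 25.3, so S = (16.40, 19.27). ∠LSQ = 103.4° gives SQ at 126.2° from the x-axis; with |SQ| = 12.3, Q = (9.133, 29.19). ∠SQF = 115.3° gives QF at -169.1° from the x-axis; with |QF| = 9.8, F = (-0.4902, 27.34). ∠QFA = 53.3° gives FA at -42.40° from the x-axis; with |FA| = 17.2, A = (12.21, 15.74). Then |SA| = |A − S| = 5.473.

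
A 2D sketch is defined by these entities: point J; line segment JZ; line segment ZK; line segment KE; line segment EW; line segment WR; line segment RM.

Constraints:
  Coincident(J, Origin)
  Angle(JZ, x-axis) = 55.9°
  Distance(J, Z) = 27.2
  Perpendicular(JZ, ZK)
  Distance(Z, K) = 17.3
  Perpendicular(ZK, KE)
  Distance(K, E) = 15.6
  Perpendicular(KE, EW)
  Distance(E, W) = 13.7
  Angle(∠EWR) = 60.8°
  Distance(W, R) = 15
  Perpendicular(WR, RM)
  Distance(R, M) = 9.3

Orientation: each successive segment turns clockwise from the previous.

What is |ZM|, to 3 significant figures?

20.3

J is at the origin; JZ runs at 55.9° with length 27.2, so Z = (15.2, 22.5). The perpendicularity gives ZK at right angles to JZ, so ZK runs at -34.1°; with |ZK| = 17.3, K = (29.6, 12.8). ZK ⟂ KE, so KE runs at -124°; with |KE| = 15.6, E = (20.8, -0.0936). The perpendicularity gives EW at right angles to KE, so EW runs at 146°; with |EW| = 13.7, W = (9.48, 7.59). ∠EWR = 60.8° gives WR at 26.7° from the x-axis; with |WR| = 15.0, R = (22.9, 14.3). WR ⟂ RM, so RM runs at -63.3°; with |RM| = 9.3, M = (27.1, 6.02). Then |ZM| = |M − Z| = 20.3.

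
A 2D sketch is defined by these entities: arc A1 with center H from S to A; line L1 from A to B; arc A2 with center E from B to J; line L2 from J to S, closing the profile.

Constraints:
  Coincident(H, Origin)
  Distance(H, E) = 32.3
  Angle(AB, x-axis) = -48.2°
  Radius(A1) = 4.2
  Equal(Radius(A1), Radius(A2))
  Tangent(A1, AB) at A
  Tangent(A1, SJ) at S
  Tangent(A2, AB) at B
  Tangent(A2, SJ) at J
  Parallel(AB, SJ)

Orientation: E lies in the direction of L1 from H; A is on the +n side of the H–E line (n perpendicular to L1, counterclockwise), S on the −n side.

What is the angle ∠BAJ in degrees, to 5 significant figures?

14.578°

The slot axis is L1's direction at -48.2°, so u = (cos -48.2°, sin -48.2°) = (0.66653, -0.74548) and n = (−sin -48.2°, cos -48.2°) = (0.74548, 0.66653). H is at the origin and E lies 32.3 along u from H, so E = 32.3·u = (21.529, -24.079). Tangency of A1 to both parallel lines with radius 4.2 puts A and S at H ± 4.2·n: A = (3.1310, 2.7994), S = (-3.1310, -2.7994). Equal radii place B and J the same way about E: B = E + 4.2·n = (24.660, -21.279), J = E − 4.2·n = (18.398, -26.878). Then cos ∠BAJ = AB·AJ / (|AB||AJ|), giving 14.578°.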